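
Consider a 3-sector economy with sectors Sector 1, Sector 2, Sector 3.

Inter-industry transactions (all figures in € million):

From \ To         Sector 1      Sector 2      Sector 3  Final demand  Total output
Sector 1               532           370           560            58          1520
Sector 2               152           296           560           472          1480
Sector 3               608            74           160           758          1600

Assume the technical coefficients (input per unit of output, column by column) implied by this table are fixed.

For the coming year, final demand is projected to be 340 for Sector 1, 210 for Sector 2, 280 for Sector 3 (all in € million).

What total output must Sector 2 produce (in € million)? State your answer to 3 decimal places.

x_2 = 859.045

Technical coefficients a_ij = z_ij / X_j:
  a_11 = 532/1520 = 0.35, a_21 = 152/1520 = 0.10, a_31 = 608/1520 = 0.40
  a_12 = 370/1480 = 0.25, a_22 = 296/1480 = 0.20, a_32 = 74/1480 = 0.05
  a_13 = 560/1600 = 0.35, a_23 = 560/1600 = 0.35, a_33 = 160/1600 = 0.10
I − A =
  [   0.65    -0.25    -0.35]
  [  -0.10     0.80    -0.35]
  [  -0.40    -0.05     0.90]
Cofactors of I−A, C_ij = (−1)^(i+j)·(minor ij) (rows/columns in the sector order above):
  C_11 = (0.80)(0.90) − (-0.35)(-0.05) = 0.7025
  C_12 = −[(-0.10)(0.90) − (-0.35)(-0.40)] = 0.2300
  C_13 = (-0.10)(-0.05) − (0.80)(-0.40) = 0.3250
  C_21 = −[(-0.25)(0.90) − (-0.35)(-0.05)] = 0.2425
  C_22 = (0.65)(0.90) − (-0.35)(-0.40) = 0.4450
  C_23 = −[(0.65)(-0.05) − (-0.25)(-0.40)] = 0.1325
  C_31 = (-0.25)(-0.35) − (-0.35)(0.80) = 0.3675
  C_32 = −[(0.65)(-0.35) − (-0.35)(-0.10)] = 0.2625
  C_33 = (0.65)(0.80) − (-0.25)(-0.10) = 0.4950
det(I−A) = Σ_j (I−A)_1j·C_1j = (0.65)(0.7025) + (-0.25)(0.2300) + (-0.35)(0.3250) = 0.285375
adj(I−A) = Cᵀ =
  [ 0.7025   0.2425   0.3675]
  [ 0.2300   0.4450   0.2625]
  [ 0.3250   0.1325   0.4950]
(I − A)⁻¹ = adj(I−A) / det(I−A) ≈
  [   2.4617     0.8498     1.2878]
  [   0.8060     1.5594     0.9198]
  [   1.1389     0.4643     1.7346]
x = (I − A)⁻¹ d = adj(I−A)·d / det(I−A), with det(I−A) = 0.285375:
  x_1 = (0.7025·340 + 0.2425·210 + 0.3675·280) / 0.285375 = 392.675 / 0.285375 ≈ 1375.996
  x_2 = (0.2300·340 + 0.4450·210 + 0.2625·280) / 0.285375 = 245.15 / 0.285375 ≈ 859.045
  x_3 = (0.3250·340 + 0.1325·210 + 0.4950·280) / 0.285375 = 276.925 / 0.285375 ≈ 970.390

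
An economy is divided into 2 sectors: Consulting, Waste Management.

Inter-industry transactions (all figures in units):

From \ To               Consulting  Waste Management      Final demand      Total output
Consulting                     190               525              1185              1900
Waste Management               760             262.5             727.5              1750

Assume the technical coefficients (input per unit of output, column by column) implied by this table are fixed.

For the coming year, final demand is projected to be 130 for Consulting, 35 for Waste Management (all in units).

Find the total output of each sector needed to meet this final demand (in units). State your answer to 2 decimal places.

x_1 = 187.60, x_2 = 129.46

Technical coefficients a_ij = z_ij / X_j:
  a_11 = 190/1900 = 0.10, a_21 = 760/1900 = 0.40
  a_12 = 525/1750 = 0.30, a_22 = 262.5/1750 = 0.15
I − A =
  [   0.90    -0.30]
  [  -0.40     0.85]
det(I−A) = (0.90)(0.85) − (-0.30)(-0.40) = 0.6450
adj(I−A) = [[0.85, 0.30], [0.40, 0.90]]
(I − A)⁻¹ = adj(I−A) / det(I−A) ≈
  [   1.3178     0.4651]
  [   0.6202     1.3953]
x = (I − A)⁻¹ d = adj(I−A)·d / det(I−A), with det(I−A) = 0.6450:
  x_1 = (0.85·130 + 0.30·35) / 0.6450 = 121.00 / 0.6450 ≈ 187.60
  x_2 = (0.40·130 + 0.90·35) / 0.6450 = 83.50 / 0.6450 ≈ 129.46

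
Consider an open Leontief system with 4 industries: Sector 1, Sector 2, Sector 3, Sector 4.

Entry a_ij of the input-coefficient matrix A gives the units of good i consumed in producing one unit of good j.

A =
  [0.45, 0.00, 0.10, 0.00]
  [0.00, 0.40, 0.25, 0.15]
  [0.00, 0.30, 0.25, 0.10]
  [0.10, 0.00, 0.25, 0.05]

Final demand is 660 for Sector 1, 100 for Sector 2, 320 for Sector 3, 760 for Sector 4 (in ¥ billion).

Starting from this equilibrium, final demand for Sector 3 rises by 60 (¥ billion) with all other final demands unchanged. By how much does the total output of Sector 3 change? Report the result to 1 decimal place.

I − A =
  [   0.55     0.00    -0.10     0.00]
  [   0.00     0.60    -0.25    -0.15]
  [   0.00    -0.30     0.75    -0.10]
  [  -0.10     0.00    -0.25     0.95]
Compute the cofactors C_ij = (−1)^(i+j)·(3×3 minor ij) of I−A; the adjugate is their transpose:
adj(I−A) = Cᵀ =
  [ 0.330000   0.028500   0.057000   0.010500]
  [ 0.013750   0.377125   0.152750   0.075625]
  [ 0.010500   0.156750   0.313500   0.057750]
  [ 0.037500   0.044250   0.088500   0.206250]
det(I−A) = Σ_j (I−A)_1j·C_1j = (0.55)(0.330000) + (0.00)(0.013750) + (-0.10)(0.010500) + (0.00)(0.037500) = 0.18045
(I − A)⁻¹ = adj(I−A) / det(I−A) ≈
  [   1.8288     0.1579     0.3159     0.0582]
  [   0.0762     2.0899     0.8465     0.4191]
  [   0.0582     0.8687     1.7373     0.3200]
  [   0.2078     0.2452     0.4904     1.1430]
Δx = (I − A)⁻¹ Δd with Δd having +60 in the Sector 3 component and 0 elsewhere.
So Δx_3 = L_33 · (+60), where L_33 = adj(I−A)_33 / det(I−A) = 0.313500 / 0.18045.
Δx_3 = 0.313500 × (+60) / 0.18045 = 18.81 / 0.18045 ≈ 104.2.

Δx_3 = 104.2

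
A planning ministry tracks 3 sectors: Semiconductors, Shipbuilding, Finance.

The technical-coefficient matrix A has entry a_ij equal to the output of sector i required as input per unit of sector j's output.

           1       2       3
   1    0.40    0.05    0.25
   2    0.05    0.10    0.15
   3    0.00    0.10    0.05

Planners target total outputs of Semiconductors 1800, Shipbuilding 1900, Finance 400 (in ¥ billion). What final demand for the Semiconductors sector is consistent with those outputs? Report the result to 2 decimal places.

d_1 = 885.00

I − A =
  [   0.60    -0.05    -0.25]
  [  -0.05     0.90    -0.15]
  [   0.00    -0.10     0.95]
d = (I − A) x:
  d_1 = (+0.60)·1800 + (-0.05)·1900 + (-0.25)·400 = 885.00
  d_2 = (-0.05)·1800 + (+0.90)·1900 + (-0.15)·400 = 1560.00
  d_3 = (+0.00)·1800 + (-0.10)·1900 + (+0.95)·400 = 190.00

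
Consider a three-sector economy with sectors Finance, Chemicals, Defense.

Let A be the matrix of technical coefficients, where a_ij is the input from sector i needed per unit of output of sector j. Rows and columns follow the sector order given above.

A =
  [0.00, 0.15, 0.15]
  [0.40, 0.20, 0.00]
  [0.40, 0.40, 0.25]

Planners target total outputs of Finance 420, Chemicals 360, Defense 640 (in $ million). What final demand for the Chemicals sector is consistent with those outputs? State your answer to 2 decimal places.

d_C = 120.00

I − A =
  [   1.00    -0.15    -0.15]
  [  -0.40     0.80     0.00]
  [  -0.40    -0.40     0.75]
d = (I − A) x:
  d_F = (+1.00)·420 + (-0.15)·360 + (-0.15)·640 = 270.00
  d_C = (-0.40)·420 + (+0.80)·360 + (+0.00)·640 = 120.00
  d_D = (-0.40)·420 + (-0.40)·360 + (+0.75)·640 = 168.00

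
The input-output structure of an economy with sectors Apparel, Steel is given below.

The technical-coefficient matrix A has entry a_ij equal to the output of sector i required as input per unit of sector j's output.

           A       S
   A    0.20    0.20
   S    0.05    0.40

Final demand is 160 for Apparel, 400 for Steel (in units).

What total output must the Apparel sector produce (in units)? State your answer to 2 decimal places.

I − A =
  [   0.80    -0.20]
  [  -0.05     0.60]
det(I−A) = (0.80)(0.60) − (-0.20)(-0.05) = 0.4700
adj(I−A) = [[0.60, 0.20], [0.05, 0.80]]
(I − A)⁻¹ = adj(I−A) / det(I−A) ≈
  [   1.2766     0.4255]
  [   0.1064     1.7021]
x = (I − A)⁻¹ d = adj(I−A)·d / det(I−A), with det(I−A) = 0.4700:
  x_A = (0.60·160 + 0.20·400) / 0.4700 = 176.00 / 0.4700 ≈ 374.47
  x_S = (0.05·160 + 0.80·400) / 0.4700 = 328.00 / 0.4700 ≈ 697.87

x_A = 374.47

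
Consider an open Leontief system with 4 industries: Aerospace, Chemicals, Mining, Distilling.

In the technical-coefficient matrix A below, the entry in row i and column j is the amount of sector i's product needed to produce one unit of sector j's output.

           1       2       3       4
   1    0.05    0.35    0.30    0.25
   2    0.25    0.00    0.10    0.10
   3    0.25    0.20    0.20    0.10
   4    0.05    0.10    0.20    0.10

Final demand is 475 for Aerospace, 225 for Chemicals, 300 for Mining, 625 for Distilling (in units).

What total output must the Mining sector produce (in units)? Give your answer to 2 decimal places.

x_3 = 1183.91

I − A =
  [   0.95    -0.35    -0.30    -0.25]
  [  -0.25     1.00    -0.10    -0.10]
  [  -0.25    -0.20     0.80    -0.10]
  [  -0.05    -0.10    -0.20     0.90]
Compute the cofactors C_ij = (−1)^(i+j)·(3×3 minor ij) of I−A; the adjugate is their transpose:
adj(I−A) = Cᵀ =
  [ 0.66900   0.33200   0.35800   0.26250]
  [ 0.20700   0.57350   0.18475   0.14175]
  [ 0.27600   0.26475   0.74625   0.18900]
  [ 0.12150   0.14100   0.20625   0.57225]
det(I−A) = Σ_j (I−A)_1j·C_1j = (0.95)(0.66900) + (-0.35)(0.20700) + (-0.30)(0.27600) + (-0.25)(0.12150) = 0.449925
(I − A)⁻¹ = adj(I−A) / det(I−A) ≈
  [   1.4869     0.7379     0.7957     0.5834]
  [   0.4601     1.2747     0.4106     0.3151]
  [   0.6134     0.5884     1.6586     0.4201]
  [   0.2700     0.3134     0.4584     1.2719]
x = (I − A)⁻¹ d = adj(I−A)·d / det(I−A), with det(I−A) = 0.449925:
  x_1 = (0.66900·475 + 0.33200·225 + 0.35800·300 + 0.26250·625) / 0.449925 = 663.9375 / 0.449925 ≈ 1475.66
  x_2 = (0.20700·475 + 0.57350·225 + 0.18475·300 + 0.14175·625) / 0.449925 = 371.38125 / 0.449925 ≈ 825.43
  x_3 = (0.27600·475 + 0.26475·225 + 0.74625·300 + 0.18900·625) / 0.449925 = 532.66875 / 0.449925 ≈ 1183.91
  x_4 = (0.12150·475 + 0.14100·225 + 0.20625·300 + 0.57225·625) / 0.449925 = 508.96875 / 0.449925 ≈ 1131.23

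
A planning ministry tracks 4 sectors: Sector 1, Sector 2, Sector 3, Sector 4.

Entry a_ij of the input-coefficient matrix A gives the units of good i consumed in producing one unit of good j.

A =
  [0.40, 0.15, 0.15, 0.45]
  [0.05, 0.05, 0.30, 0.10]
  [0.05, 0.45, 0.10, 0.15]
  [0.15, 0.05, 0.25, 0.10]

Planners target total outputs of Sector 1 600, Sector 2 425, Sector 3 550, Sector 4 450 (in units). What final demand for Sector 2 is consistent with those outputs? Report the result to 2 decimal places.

d_2 = 163.75

I − A =
  [   0.60    -0.15    -0.15    -0.45]
  [  -0.05     0.95    -0.30    -0.10]
  [  -0.05    -0.45     0.90    -0.15]
  [  -0.15    -0.05    -0.25     0.90]
d = (I − A) x:
  d_1 = (+0.60)·600 + (-0.15)·425 + (-0.15)·550 + (-0.45)·450 = 11.25
  d_2 = (-0.05)·600 + (+0.95)·425 + (-0.30)·550 + (-0.10)·450 = 163.75
  d_3 = (-0.05)·600 + (-0.45)·425 + (+0.90)·550 + (-0.15)·450 = 206.25
  d_4 = (-0.15)·600 + (-0.05)·425 + (-0.25)·550 + (+0.90)·450 = 156.25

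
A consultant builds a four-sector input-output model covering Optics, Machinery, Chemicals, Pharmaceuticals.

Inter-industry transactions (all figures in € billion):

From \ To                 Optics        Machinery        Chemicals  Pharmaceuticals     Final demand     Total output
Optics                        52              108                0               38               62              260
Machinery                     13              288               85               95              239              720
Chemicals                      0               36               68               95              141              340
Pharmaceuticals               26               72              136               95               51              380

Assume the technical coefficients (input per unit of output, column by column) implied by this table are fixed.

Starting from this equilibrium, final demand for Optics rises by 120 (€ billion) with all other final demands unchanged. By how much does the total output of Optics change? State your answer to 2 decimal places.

Technical coefficients a_ij = z_ij / X_j:
  a_11 = 52/260 = 0.20, a_21 = 13/260 = 0.05, a_31 = 0/260 = 0.00, a_41 = 26/260 = 0.10
  a_12 = 108/720 = 0.15, a_22 = 288/720 = 0.40, a_32 = 36/720 = 0.05, a_42 = 72/720 = 0.10
  a_13 = 0/340 = 0.00, a_23 = 85/340 = 0.25, a_33 = 68/340 = 0.20, a_43 = 136/340 = 0.40
  a_14 = 38/380 = 0.10, a_24 = 95/380 = 0.25, a_34 = 95/380 = 0.25, a_44 = 95/380 = 0.25
I − A =
  [   0.80    -0.15     0.00    -0.10]
  [  -0.05     0.60    -0.25    -0.25]
  [   0.00    -0.05     0.80    -0.25]
  [  -0.10    -0.10    -0.40     0.75]
Compute the cofactors C_ij = (−1)^(i+j)·(3×3 minor ij) of I−A; the adjugate is their transpose:
adj(I−A) = Cᵀ =
  [ 0.259375   0.085000   0.069625   0.086125]
  [ 0.051250   0.392000   0.229500   0.214000]
  [ 0.019375   0.053250   0.324125   0.128375]
  [ 0.051750   0.092000   0.212750   0.368000]
det(I−A) = Σ_j (I−A)_1j·C_1j = (0.80)(0.259375) + (-0.15)(0.051250) + (0.00)(0.019375) + (-0.10)(0.051750) = 0.1946375
(I − A)⁻¹ = adj(I−A) / det(I−A) ≈
  [   1.3326     0.4367     0.3577     0.4425]
  [   0.2633     2.0140     1.1791     1.0995]
  [   0.0995     0.2736     1.6653     0.6596]
  [   0.2659     0.4727     1.0931     1.8907]
Δx = (I − A)⁻¹ Δd with Δd having +120 in the Optics component and 0 elsewhere.
So Δx_1 = L_11 · (+120), where L_11 = adj(I−A)_11 / det(I−A) = 0.259375 / 0.1946375.
Δx_1 = 0.259375 × (+120) / 0.1946375 = 31.125 / 0.1946375 ≈ 159.91.

Δx_1 = 159.91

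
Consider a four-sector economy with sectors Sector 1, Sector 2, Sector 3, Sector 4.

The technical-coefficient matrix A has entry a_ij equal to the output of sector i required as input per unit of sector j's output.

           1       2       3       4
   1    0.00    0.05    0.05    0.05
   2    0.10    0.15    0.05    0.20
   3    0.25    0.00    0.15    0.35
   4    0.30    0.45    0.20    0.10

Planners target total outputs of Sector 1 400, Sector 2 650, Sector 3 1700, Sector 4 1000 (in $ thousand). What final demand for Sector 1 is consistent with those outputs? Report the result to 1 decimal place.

I − A =
  [   1.00    -0.05    -0.05    -0.05]
  [  -0.10     0.85    -0.05    -0.20]
  [  -0.25     0.00     0.85    -0.35]
  [  -0.30    -0.45    -0.20     0.90]
d = (I − A) x:
  d_1 = (+1.00)·400 + (-0.05)·650 + (-0.05)·1700 + (-0.05)·1000 = 232.5
  d_2 = (-0.10)·400 + (+0.85)·650 + (-0.05)·1700 + (-0.20)·1000 = 227.5
  d_3 = (-0.25)·400 + (+0.00)·650 + (+0.85)·1700 + (-0.35)·1000 = 995.0
  d_4 = (-0.30)·400 + (-0.45)·650 + (-0.20)·1700 + (+0.90)·1000 = 147.5

d_1 = 232.5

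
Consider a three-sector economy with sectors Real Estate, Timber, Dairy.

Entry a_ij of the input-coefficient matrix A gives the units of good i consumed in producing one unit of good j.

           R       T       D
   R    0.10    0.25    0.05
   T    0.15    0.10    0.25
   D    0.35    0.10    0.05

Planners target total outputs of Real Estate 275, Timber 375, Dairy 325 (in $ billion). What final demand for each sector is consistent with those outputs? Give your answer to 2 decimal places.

d_R = 137.50, d_T = 215.00, d_D = 175.00

I − A =
  [   0.90    -0.25    -0.05]
  [  -0.15     0.90    -0.25]
  [  -0.35    -0.10     0.95]
d = (I − A) x:
  d_R = (+0.90)·275 + (-0.25)·375 + (-0.05)·325 = 137.50
  d_T = (-0.15)·275 + (+0.90)·375 + (-0.25)·325 = 215.00
  d_D = (-0.35)·275 + (-0.10)·375 + (+0.95)·325 = 175.00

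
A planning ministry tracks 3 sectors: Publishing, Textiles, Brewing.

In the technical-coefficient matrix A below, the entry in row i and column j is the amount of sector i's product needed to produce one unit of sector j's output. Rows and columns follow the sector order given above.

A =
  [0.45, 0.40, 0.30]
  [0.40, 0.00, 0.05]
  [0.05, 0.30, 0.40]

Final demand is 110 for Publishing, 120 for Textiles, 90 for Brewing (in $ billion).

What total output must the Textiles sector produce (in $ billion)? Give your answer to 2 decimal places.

x_T = 447.48

I − A =
  [   0.55    -0.40    -0.30]
  [  -0.40     1.00    -0.05]
  [  -0.05    -0.30     0.60]
Cofactors of I−A, C_ij = (−1)^(i+j)·(minor ij) (rows/columns in the sector order above):
  C_11 = (1.00)(0.60) − (-0.05)(-0.30) = 0.5850
  C_12 = −[(-0.40)(0.60) − (-0.05)(-0.05)] = 0.2425
  C_13 = (-0.40)(-0.30) − (1.00)(-0.05) = 0.1700
  C_21 = −[(-0.40)(0.60) − (-0.30)(-0.30)] = 0.3300
  C_22 = (0.55)(0.60) − (-0.30)(-0.05) = 0.3150
  C_23 = −[(0.55)(-0.30) − (-0.40)(-0.05)] = 0.1850
  C_31 = (-0.40)(-0.05) − (-0.30)(1.00) = 0.3200
  C_32 = −[(0.55)(-0.05) − (-0.30)(-0.40)] = 0.1475
  C_33 = (0.55)(1.00) − (-0.40)(-0.40) = 0.3900
det(I−A) = Σ_j (I−A)_1j·C_1j = (0.55)(0.5850) + (-0.40)(0.2425) + (-0.30)(0.1700) = 0.17375
adj(I−A) = Cᵀ =
  [ 0.5850   0.3300   0.3200]
  [ 0.2425   0.3150   0.1475]
  [ 0.1700   0.1850   0.3900]
(I − A)⁻¹ = adj(I−A) / det(I−A) ≈
  [   3.3669     1.8993     1.8417]
  [   1.3957     1.8129     0.8489]
  [   0.9784     1.0647     2.2446]
x = (I − A)⁻¹ d = adj(I−A)·d / det(I−A), with det(I−A) = 0.17375:
  x_P = (0.5850·110 + 0.3300·120 + 0.3200·90) / 0.17375 = 132.75 / 0.17375 ≈ 764.03
  x_T = (0.2425·110 + 0.3150·120 + 0.1475·90) / 0.17375 = 77.75 / 0.17375 ≈ 447.48
  x_B = (0.1700·110 + 0.1850·120 + 0.3900·90) / 0.17375 = 76.00 / 0.17375 ≈ 437.41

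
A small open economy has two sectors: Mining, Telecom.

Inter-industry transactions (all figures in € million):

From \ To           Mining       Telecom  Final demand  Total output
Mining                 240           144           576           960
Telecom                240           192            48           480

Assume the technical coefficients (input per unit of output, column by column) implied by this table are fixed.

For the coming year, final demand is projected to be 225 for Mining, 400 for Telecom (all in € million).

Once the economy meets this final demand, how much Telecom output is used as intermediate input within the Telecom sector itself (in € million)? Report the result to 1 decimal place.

z_TT = 380.0

Technical coefficients a_ij = z_ij / X_j:
  a_MM = 240/960 = 0.25, a_TM = 240/960 = 0.25
  a_MT = 144/480 = 0.30, a_TT = 192/480 = 0.40
I − A =
  [   0.75    -0.30]
  [  -0.25     0.60]
det(I−A) = (0.75)(0.60) − (-0.30)(-0.25) = 0.3750
adj(I−A) = [[0.60, 0.30], [0.25, 0.75]]
(I − A)⁻¹ = adj(I−A) / det(I−A) ≈
  [   1.6000     0.8000]
  [   0.6667     2.0000]
First solve x = (I − A)⁻¹ d = adj(I−A)·d / det(I−A); in particular x_T = (0.25·225 + 0.75·400) / 0.3750 = 356.25 / 0.3750 = 950.000.
Intermediate flow from T to T: z_TT = a_TT · x_T = 0.40 × 356.25 / 0.3750 = 142.50 / 0.3750 = 380.0.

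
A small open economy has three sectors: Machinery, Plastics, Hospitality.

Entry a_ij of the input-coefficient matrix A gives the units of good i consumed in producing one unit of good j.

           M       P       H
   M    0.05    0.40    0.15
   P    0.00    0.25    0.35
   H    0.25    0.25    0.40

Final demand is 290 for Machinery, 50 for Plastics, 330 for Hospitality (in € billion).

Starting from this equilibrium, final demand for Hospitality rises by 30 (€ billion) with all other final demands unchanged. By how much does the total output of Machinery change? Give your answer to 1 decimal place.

Δx_M = 26.9

I − A =
  [   0.95    -0.40    -0.15]
  [   0.00     0.75    -0.35]
  [  -0.25    -0.25     0.60]
Cofactors of I−A, C_ij = (−1)^(i+j)·(minor ij) (rows/columns in the sector order above):
  C_11 = (0.75)(0.60) − (-0.35)(-0.25) = 0.3625
  C_12 = −[(0.00)(0.60) − (-0.35)(-0.25)] = 0.0875
  C_13 = (0.00)(-0.25) − (0.75)(-0.25) = 0.1875
  C_21 = −[(-0.40)(0.60) − (-0.15)(-0.25)] = 0.2775
  C_22 = (0.95)(0.60) − (-0.15)(-0.25) = 0.5325
  C_23 = −[(0.95)(-0.25) − (-0.40)(-0.25)] = 0.3375
  C_31 = (-0.40)(-0.35) − (-0.15)(0.75) = 0.2525
  C_32 = −[(0.95)(-0.35) − (-0.15)(0.00)] = 0.3325
  C_33 = (0.95)(0.75) − (-0.40)(0.00) = 0.7125
det(I−A) = Σ_j (I−A)_1j·C_1j = (0.95)(0.3625) + (-0.40)(0.0875) + (-0.15)(0.1875) = 0.28125
adj(I−A) = Cᵀ =
  [ 0.3625   0.2775   0.2525]
  [ 0.0875   0.5325   0.3325]
  [ 0.1875   0.3375   0.7125]
(I − A)⁻¹ = adj(I−A) / det(I−A) ≈
  [   1.2889     0.9867     0.8978]
  [   0.3111     1.8933     1.1822]
  [   0.6667     1.2000     2.5333]
Δx = (I − A)⁻¹ Δd with Δd having +30 in the Hospitality component and 0 elsewhere.
So Δx_M = L_MH · (+30), where L_MH = adj(I−A)_MH / det(I−A) = 0.2525 / 0.28125.
Δx_M = 0.2525 × (+30) / 0.28125 = 7.575 / 0.28125 ≈ 26.9.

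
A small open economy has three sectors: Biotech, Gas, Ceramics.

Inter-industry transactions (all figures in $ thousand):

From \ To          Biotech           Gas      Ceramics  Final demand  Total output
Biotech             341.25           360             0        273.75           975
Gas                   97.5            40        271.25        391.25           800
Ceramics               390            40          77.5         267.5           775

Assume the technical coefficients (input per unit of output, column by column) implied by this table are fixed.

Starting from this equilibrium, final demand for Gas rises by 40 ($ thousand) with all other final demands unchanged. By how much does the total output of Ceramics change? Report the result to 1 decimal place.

Δx_C = 19.3

Technical coefficients a_ij = z_ij / X_j:
  a_BB = 341.25/975 = 0.35, a_GB = 97.5/975 = 0.10, a_CB = 390/975 = 0.40
  a_BG = 360/800 = 0.45, a_GG = 40/800 = 0.05, a_CG = 40/800 = 0.05
  a_BC = 0/775 = 0.00, a_GC = 271.25/775 = 0.35, a_CC = 77.5/775 = 0.10
I − A =
  [   0.65    -0.45     0.00]
  [  -0.10     0.95    -0.35]
  [  -0.40    -0.05     0.90]
Cofactors of I−A, C_ij = (−1)^(i+j)·(minor ij) (rows/columns in the sector order above):
  C_11 = (0.95)(0.90) − (-0.35)(-0.05) = 0.8375
  C_12 = −[(-0.10)(0.90) − (-0.35)(-0.40)] = 0.2300
  C_13 = (-0.10)(-0.05) − (0.95)(-0.40) = 0.3850
  C_21 = −[(-0.45)(0.90) − (0.00)(-0.05)] = 0.4050
  C_22 = (0.65)(0.90) − (0.00)(-0.40) = 0.5850
  C_23 = −[(0.65)(-0.05) − (-0.45)(-0.40)] = 0.2125
  C_31 = (-0.45)(-0.35) − (0.00)(0.95) = 0.1575
  C_32 = −[(0.65)(-0.35) − (0.00)(-0.10)] = 0.2275
  C_33 = (0.65)(0.95) − (-0.45)(-0.10) = 0.5725
det(I−A) = Σ_j (I−A)_1j·C_1j = (0.65)(0.8375) + (-0.45)(0.2300) + (0.00)(0.3850) = 0.440875
adj(I−A) = Cᵀ =
  [ 0.8375   0.4050   0.1575]
  [ 0.2300   0.5850   0.2275]
  [ 0.3850   0.2125   0.5725]
(I − A)⁻¹ = adj(I−A) / det(I−A) ≈
  [   1.8996     0.9186     0.3572]
  [   0.5217     1.3269     0.5160]
  [   0.8733     0.4820     1.2986]
Δx = (I − A)⁻¹ Δd with Δd having +40 in the Gas component and 0 elsewhere.
So Δx_C = L_CG · (+40), where L_CG = adj(I−A)_CG / det(I−A) = 0.2125 / 0.440875.
Δx_C = 0.2125 × (+40) / 0.440875 = 8.50 / 0.440875 ≈ 19.3.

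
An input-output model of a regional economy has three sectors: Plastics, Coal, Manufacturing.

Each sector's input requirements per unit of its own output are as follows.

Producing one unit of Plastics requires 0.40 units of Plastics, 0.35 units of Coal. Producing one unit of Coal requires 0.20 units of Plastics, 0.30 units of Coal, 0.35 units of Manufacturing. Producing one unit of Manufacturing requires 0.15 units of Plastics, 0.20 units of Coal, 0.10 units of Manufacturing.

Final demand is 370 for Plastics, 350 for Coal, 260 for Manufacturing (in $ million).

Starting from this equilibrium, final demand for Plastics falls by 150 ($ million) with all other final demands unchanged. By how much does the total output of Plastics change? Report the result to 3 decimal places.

I − A =
  [   0.60    -0.20    -0.15]
  [  -0.35     0.70    -0.20]
  [   0.00    -0.35     0.90]
Cofactors of I−A, C_ij = (−1)^(i+j)·(minor ij) (rows/columns in the sector order above):
  C_11 = (0.70)(0.90) − (-0.20)(-0.35) = 0.5600
  C_12 = −[(-0.35)(0.90) − (-0.20)(0.00)] = 0.3150
  C_13 = (-0.35)(-0.35) − (0.70)(0.00) = 0.1225
  C_21 = −[(-0.20)(0.90) − (-0.15)(-0.35)] = 0.2325
  C_22 = (0.60)(0.90) − (-0.15)(0.00) = 0.5400
  C_23 = −[(0.60)(-0.35) − (-0.20)(0.00)] = 0.2100
  C_31 = (-0.20)(-0.20) − (-0.15)(0.70) = 0.1450
  C_32 = −[(0.60)(-0.20) − (-0.15)(-0.35)] = 0.1725
  C_33 = (0.60)(0.70) − (-0.20)(-0.35) = 0.3500
det(I−A) = Σ_j (I−A)_1j·C_1j = (0.60)(0.5600) + (-0.20)(0.3150) + (-0.15)(0.1225) = 0.254625
adj(I−A) = Cᵀ =
  [ 0.5600   0.2325   0.1450]
  [ 0.3150   0.5400   0.1725]
  [ 0.1225   0.2100   0.3500]
(I − A)⁻¹ = adj(I−A) / det(I−A) ≈
  [   2.1993     0.9131     0.5695]
  [   1.2371     2.1208     0.6775]
  [   0.4811     0.8247     1.3746]
Δx = (I − A)⁻¹ Δd with Δd having -150 in the Plastics component and 0 elsewhere.
So Δx_1 = L_11 · (-150), where L_11 = adj(I−A)_11 / det(I−A) = 0.5600 / 0.254625.
Δx_1 = 0.5600 × (-150) / 0.254625 = -84.00 / 0.254625 ≈ -329.897.

Δx_1 = -329.897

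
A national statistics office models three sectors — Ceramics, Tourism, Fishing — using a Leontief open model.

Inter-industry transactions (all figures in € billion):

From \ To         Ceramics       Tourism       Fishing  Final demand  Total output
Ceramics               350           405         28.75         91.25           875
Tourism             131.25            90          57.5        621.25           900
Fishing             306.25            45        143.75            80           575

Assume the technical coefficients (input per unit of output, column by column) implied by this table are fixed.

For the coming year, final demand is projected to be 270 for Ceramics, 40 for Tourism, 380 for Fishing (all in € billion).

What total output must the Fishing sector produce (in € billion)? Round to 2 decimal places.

Technical coefficients a_ij = z_ij / X_j:
  a_11 = 350/875 = 0.40, a_21 = 131.25/875 = 0.15, a_31 = 306.25/875 = 0.35
  a_12 = 405/900 = 0.45, a_22 = 90/900 = 0.10, a_32 = 45/900 = 0.05
  a_13 = 28.75/575 = 0.05, a_23 = 57.5/575 = 0.10, a_33 = 143.75/575 = 0.25
I − A =
  [   0.60    -0.45    -0.05]
  [  -0.15     0.90    -0.10]
  [  -0.35    -0.05     0.75]
Cofactors of I−A, C_ij = (−1)^(i+j)·(minor ij) (rows/columns in the sector order above):
  C_11 = (0.90)(0.75) − (-0.10)(-0.05) = 0.6700
  C_12 = −[(-0.15)(0.75) − (-0.10)(-0.35)] = 0.1475
  C_13 = (-0.15)(-0.05) − (0.90)(-0.35) = 0.3225
  C_21 = −[(-0.45)(0.75) − (-0.05)(-0.05)] = 0.3400
  C_22 = (0.60)(0.75) − (-0.05)(-0.35) = 0.4325
  C_23 = −[(0.60)(-0.05) − (-0.45)(-0.35)] = 0.1875
  C_31 = (-0.45)(-0.10) − (-0.05)(0.90) = 0.0900
  C_32 = −[(0.60)(-0.10) − (-0.05)(-0.15)] = 0.0675
  C_33 = (0.60)(0.90) − (-0.45)(-0.15) = 0.4725
det(I−A) = Σ_j (I−A)_1j·C_1j = (0.60)(0.6700) + (-0.45)(0.1475) + (-0.05)(0.3225) = 0.3195
adj(I−A) = Cᵀ =
  [ 0.6700   0.3400   0.0900]
  [ 0.1475   0.4325   0.0675]
  [ 0.3225   0.1875   0.4725]
(I − A)⁻¹ = adj(I−A) / det(I−A) ≈
  [   2.0970     1.0642     0.2817]
  [   0.4617     1.3537     0.2113]
  [   1.0094     0.5869     1.4789]
x = (I − A)⁻¹ d = adj(I−A)·d / det(I−A), with det(I−A) = 0.3195:
  x_1 = (0.6700·270 + 0.3400·40 + 0.0900·380) / 0.3195 = 228.70 / 0.3195 ≈ 715.81
  x_2 = (0.1475·270 + 0.4325·40 + 0.0675·380) / 0.3195 = 82.775 / 0.3195 ≈ 259.08
  x_3 = (0.3225·270 + 0.1875·40 + 0.4725·380) / 0.3195 = 274.125 / 0.3195 ≈ 857.98

x_3 = 857.98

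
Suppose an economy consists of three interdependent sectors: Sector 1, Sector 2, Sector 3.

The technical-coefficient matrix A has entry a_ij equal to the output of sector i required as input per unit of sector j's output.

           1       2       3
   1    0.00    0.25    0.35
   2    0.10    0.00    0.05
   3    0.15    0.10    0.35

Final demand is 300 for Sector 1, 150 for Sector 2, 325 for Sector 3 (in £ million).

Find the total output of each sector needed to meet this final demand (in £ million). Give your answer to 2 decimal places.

x_1 = 597.22, x_2 = 243.49, x_3 = 675.28

I − A =
  [   1.00    -0.25    -0.35]
  [  -0.10     1.00    -0.05]
  [  -0.15    -0.10     0.65]
Cofactors of I−A, C_ij = (−1)^(i+j)·(minor ij) (rows/columns in the sector order above):
  C_11 = (1.00)(0.65) − (-0.05)(-0.10) = 0.6450
  C_12 = −[(-0.10)(0.65) − (-0.05)(-0.15)] = 0.0725
  C_13 = (-0.10)(-0.10) − (1.00)(-0.15) = 0.1600
  C_21 = −[(-0.25)(0.65) − (-0.35)(-0.10)] = 0.1975
  C_22 = (1.00)(0.65) − (-0.35)(-0.15) = 0.5975
  C_23 = −[(1.00)(-0.10) − (-0.25)(-0.15)] = 0.1375
  C_31 = (-0.25)(-0.05) − (-0.35)(1.00) = 0.3625
  C_32 = −[(1.00)(-0.05) − (-0.35)(-0.10)] = 0.0850
  C_33 = (1.00)(1.00) − (-0.25)(-0.10) = 0.9750
det(I−A) = Σ_j (I−A)_1j·C_1j = (1.00)(0.6450) + (-0.25)(0.0725) + (-0.35)(0.1600) = 0.570875
adj(I−A) = Cᵀ =
  [ 0.6450   0.1975   0.3625]
  [ 0.0725   0.5975   0.0850]
  [ 0.1600   0.1375   0.9750]
(I − A)⁻¹ = adj(I−A) / det(I−A) ≈
  [   1.1298     0.3460     0.6350]
  [   0.1270     1.0466     0.1489]
  [   0.2803     0.2409     1.7079]
x = (I − A)⁻¹ d = adj(I−A)·d / det(I−A), with det(I−A) = 0.570875:
  x_1 = (0.6450·300 + 0.1975·150 + 0.3625·325) / 0.570875 = 340.9375 / 0.570875 ≈ 597.22
  x_2 = (0.0725·300 + 0.5975·150 + 0.0850·325) / 0.570875 = 139.00 / 0.570875 ≈ 243.49
  x_3 = (0.1600·300 + 0.1375·150 + 0.9750·325) / 0.570875 = 385.50 / 0.570875 ≈ 675.28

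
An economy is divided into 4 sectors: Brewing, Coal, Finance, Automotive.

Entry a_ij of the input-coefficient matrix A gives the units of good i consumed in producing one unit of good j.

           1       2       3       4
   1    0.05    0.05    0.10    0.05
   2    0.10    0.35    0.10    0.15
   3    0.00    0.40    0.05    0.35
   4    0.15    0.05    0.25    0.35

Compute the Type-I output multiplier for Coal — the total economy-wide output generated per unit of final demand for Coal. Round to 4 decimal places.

m_2 = 3.6748

I − A =
  [   0.95    -0.05    -0.10    -0.05]
  [  -0.10     0.65    -0.10    -0.15]
  [   0.00    -0.40     0.95    -0.35]
  [  -0.15    -0.05    -0.25     0.65]
Compute the cofactors C_ij = (−1)^(i+j)·(3×3 minor ij) of I−A; the adjugate is their transpose:
adj(I−A) = Cᵀ =
  [ 0.294625   0.061625   0.055000   0.066500]
  [ 0.079625   0.491125   0.106625   0.176875]
  [ 0.070875   0.263250   0.384750   0.273375]
  [ 0.101375   0.153250   0.168875   0.539875]
det(I−A) = Σ_j (I−A)_1j·C_1j = (0.95)(0.294625) + (-0.05)(0.079625) + (-0.10)(0.070875) + (-0.05)(0.101375) = 0.26375625
(I − A)⁻¹ = adj(I−A) / det(I−A) ≈
  [   1.11704     0.23364     0.20853     0.25213]
  [   0.30189     1.86204     0.40426     0.67060]
  [   0.26871     0.99808     1.45873     1.03647]
  [   0.38435     0.58103     0.64027     2.04687]
The output multiplier for sector j is the column-j sum of the Leontief inverse (I − A)⁻¹ = adj(I−A) / det(I−A).
Column 2 of adj(I−A): (0.061625, 0.491125, 0.263250, 0.153250); det(I−A) = 0.26375625.
m_2 = (0.061625 + 0.491125 + 0.263250 + 0.153250) / 0.26375625 = 0.96925 / 0.26375625 ≈ 3.6748.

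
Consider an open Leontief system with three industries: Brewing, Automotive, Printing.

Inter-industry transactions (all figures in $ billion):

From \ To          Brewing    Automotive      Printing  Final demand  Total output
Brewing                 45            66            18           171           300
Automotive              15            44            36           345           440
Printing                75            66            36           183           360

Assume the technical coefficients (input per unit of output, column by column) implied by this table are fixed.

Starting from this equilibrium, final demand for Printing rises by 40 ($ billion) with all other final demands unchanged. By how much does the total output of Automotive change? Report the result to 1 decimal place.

Δx_2 = 5.4

Technical coefficients a_ij = z_ij / X_j:
  a_11 = 45/300 = 0.15, a_21 = 15/300 = 0.05, a_31 = 75/300 = 0.25
  a_12 = 66/440 = 0.15, a_22 = 44/440 = 0.10, a_32 = 66/440 = 0.15
  a_13 = 18/360 = 0.05, a_23 = 36/360 = 0.10, a_33 = 36/360 = 0.10
I − A =
  [   0.85    -0.15    -0.05]
  [  -0.05     0.90    -0.10]
  [  -0.25    -0.15     0.90]
Cofactors of I−A, C_ij = (−1)^(i+j)·(minor ij) (rows/columns in the sector order above):
  C_11 = (0.90)(0.90) − (-0.10)(-0.15) = 0.7950
  C_12 = −[(-0.05)(0.90) − (-0.10)(-0.25)] = 0.0700
  C_13 = (-0.05)(-0.15) − (0.90)(-0.25) = 0.2325
  C_21 = −[(-0.15)(0.90) − (-0.05)(-0.15)] = 0.1425
  C_22 = (0.85)(0.90) − (-0.05)(-0.25) = 0.7525
  C_23 = −[(0.85)(-0.15) − (-0.15)(-0.25)] = 0.1650
  C_31 = (-0.15)(-0.10) − (-0.05)(0.90) = 0.0600
  C_32 = −[(0.85)(-0.10) − (-0.05)(-0.05)] = 0.0875
  C_33 = (0.85)(0.90) − (-0.15)(-0.05) = 0.7575
det(I−A) = Σ_j (I−A)_1j·C_1j = (0.85)(0.7950) + (-0.15)(0.0700) + (-0.05)(0.2325) = 0.653625
adj(I−A) = Cᵀ =
  [ 0.7950   0.1425   0.0600]
  [ 0.0700   0.7525   0.0875]
  [ 0.2325   0.1650   0.7575]
(I − A)⁻¹ = adj(I−A) / det(I−A) ≈
  [   1.2163     0.2180     0.0918]
  [   0.1071     1.1513     0.1339]
  [   0.3557     0.2524     1.1589]
Δx = (I − A)⁻¹ Δd with Δd having +40 in the Printing component and 0 elsewhere.
So Δx_2 = L_23 · (+40), where L_23 = adj(I−A)_23 / det(I−A) = 0.0875 / 0.653625.
Δx_2 = 0.0875 × (+40) / 0.653625 = 3.50 / 0.653625 ≈ 5.4.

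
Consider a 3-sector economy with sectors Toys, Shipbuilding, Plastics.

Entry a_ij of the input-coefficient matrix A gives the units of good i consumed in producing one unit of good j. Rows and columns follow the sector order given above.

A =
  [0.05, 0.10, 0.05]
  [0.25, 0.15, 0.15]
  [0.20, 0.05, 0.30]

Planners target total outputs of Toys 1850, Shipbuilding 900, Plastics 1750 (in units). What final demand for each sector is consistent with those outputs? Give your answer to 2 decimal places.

d_T = 1580.00, d_S = 40.00, d_P = 810.00

I − A =
  [   0.95    -0.10    -0.05]
  [  -0.25     0.85    -0.15]
  [  -0.20    -0.05     0.70]
d = (I − A) x:
  d_T = (+0.95)·1850 + (-0.10)·900 + (-0.05)·1750 = 1580.00
  d_S = (-0.25)·1850 + (+0.85)·900 + (-0.15)·1750 = 40.00
  d_P = (-0.20)·1850 + (-0.05)·900 + (+0.70)·1750 = 810.00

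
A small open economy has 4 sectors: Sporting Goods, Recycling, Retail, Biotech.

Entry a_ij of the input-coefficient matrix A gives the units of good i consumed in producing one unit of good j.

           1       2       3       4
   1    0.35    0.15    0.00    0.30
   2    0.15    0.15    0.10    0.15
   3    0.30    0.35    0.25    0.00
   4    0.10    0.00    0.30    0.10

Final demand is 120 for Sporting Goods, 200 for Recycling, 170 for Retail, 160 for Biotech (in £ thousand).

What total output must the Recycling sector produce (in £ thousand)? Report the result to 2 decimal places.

x_2 = 480.59

I − A =
  [   0.65    -0.15     0.00    -0.30]
  [  -0.15     0.85    -0.10    -0.15]
  [  -0.30    -0.35     0.75     0.00]
  [  -0.10     0.00    -0.30     0.90]
Compute the cofactors C_ij = (−1)^(i+j)·(3×3 minor ij) of I−A; the adjugate is their transpose:
adj(I−A) = Cᵀ =
  [ 0.526500   0.132750   0.096750   0.197625]
  [ 0.153000   0.389250   0.098250   0.115875]
  [ 0.282000   0.234750   0.449250   0.133125]
  [ 0.152500   0.093000   0.160500   0.370250]
det(I−A) = Σ_j (I−A)_1j·C_1j = (0.65)(0.526500) + (-0.15)(0.153000) + (0.00)(0.282000) + (-0.30)(0.152500) = 0.273525
(I − A)⁻¹ = adj(I−A) / det(I−A) ≈
  [   1.9249     0.4853     0.3537     0.7225]
  [   0.5594     1.4231     0.3592     0.4236]
  [   1.0310     0.8582     1.6424     0.4867]
  [   0.5575     0.3400     0.5868     1.3536]
x = (I − A)⁻¹ d = adj(I−A)·d / det(I−A), with det(I−A) = 0.273525:
  x_1 = (0.526500·120 + 0.132750·200 + 0.096750·170 + 0.197625·160) / 0.273525 = 137.7975 / 0.273525 ≈ 503.78
  x_2 = (0.153000·120 + 0.389250·200 + 0.098250·170 + 0.115875·160) / 0.273525 = 131.4525 / 0.273525 ≈ 480.59
  x_3 = (0.282000·120 + 0.234750·200 + 0.449250·170 + 0.133125·160) / 0.273525 = 178.4625 / 0.273525 ≈ 652.45
  x_4 = (0.152500·120 + 0.093000·200 + 0.160500·170 + 0.370250·160) / 0.273525 = 123.425 / 0.273525 ≈ 451.24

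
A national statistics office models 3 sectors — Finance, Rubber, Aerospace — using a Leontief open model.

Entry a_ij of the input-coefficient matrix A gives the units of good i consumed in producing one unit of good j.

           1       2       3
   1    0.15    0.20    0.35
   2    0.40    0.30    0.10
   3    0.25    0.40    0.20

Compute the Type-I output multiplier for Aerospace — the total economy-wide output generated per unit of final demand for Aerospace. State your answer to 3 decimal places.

I − A =
  [   0.85    -0.20    -0.35]
  [  -0.40     0.70    -0.10]
  [  -0.25    -0.40     0.80]
Cofactors of I−A, C_ij = (−1)^(i+j)·(minor ij) (rows/columns in the sector order above):
  C_11 = (0.70)(0.80) − (-0.10)(-0.40) = 0.5200
  C_12 = −[(-0.40)(0.80) − (-0.10)(-0.25)] = 0.3450
  C_13 = (-0.40)(-0.40) − (0.70)(-0.25) = 0.3350
  C_21 = −[(-0.20)(0.80) − (-0.35)(-0.40)] = 0.3000
  C_22 = (0.85)(0.80) − (-0.35)(-0.25) = 0.5925
  C_23 = −[(0.85)(-0.40) − (-0.20)(-0.25)] = 0.3900
  C_31 = (-0.20)(-0.10) − (-0.35)(0.70) = 0.2650
  C_32 = −[(0.85)(-0.10) − (-0.35)(-0.40)] = 0.2250
  C_33 = (0.85)(0.70) − (-0.20)(-0.40) = 0.5150
det(I−A) = Σ_j (I−A)_1j·C_1j = (0.85)(0.5200) + (-0.20)(0.3450) + (-0.35)(0.3350) = 0.25575
adj(I−A) = Cᵀ =
  [ 0.5200   0.3000   0.2650]
  [ 0.3450   0.5925   0.2250]
  [ 0.3350   0.3900   0.5150]
(I − A)⁻¹ = adj(I−A) / det(I−A) ≈
  [   2.0332     1.1730     1.0362]
  [   1.3490     2.3167     0.8798]
  [   1.3099     1.5249     2.0137]
The output multiplier for sector j is the column-j sum of the Leontief inverse (I − A)⁻¹ = adj(I−A) / det(I−A).
Column 3 of adj(I−A): (0.2650, 0.2250, 0.5150); det(I−A) = 0.25575.
m_3 = (0.2650 + 0.2250 + 0.5150) / 0.25575 = 1.005 / 0.25575 ≈ 3.930.

m_3 = 3.930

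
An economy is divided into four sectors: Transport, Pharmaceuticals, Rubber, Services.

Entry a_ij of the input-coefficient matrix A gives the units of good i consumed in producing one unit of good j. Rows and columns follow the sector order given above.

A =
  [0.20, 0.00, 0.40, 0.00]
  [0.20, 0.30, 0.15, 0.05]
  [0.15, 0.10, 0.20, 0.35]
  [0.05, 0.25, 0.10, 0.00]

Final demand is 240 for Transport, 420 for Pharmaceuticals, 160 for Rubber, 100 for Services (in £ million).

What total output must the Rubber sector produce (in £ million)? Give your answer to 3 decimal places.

I − A =
  [   0.80     0.00    -0.40     0.00]
  [  -0.20     0.70    -0.15    -0.05]
  [  -0.15    -0.10     0.80    -0.35]
  [  -0.05    -0.25    -0.10     1.00]
Compute the cofactors C_ij = (−1)^(i+j)·(3×3 minor ij) of I−A; the adjugate is their transpose:
adj(I−A) = Cᵀ =
  [ 0.496875   0.075000   0.275000   0.100000]
  [ 0.180875   0.545000   0.205000   0.099000]
  [ 0.153125   0.150000   0.550000   0.200000]
  [ 0.085375   0.155000   0.120000   0.386000]
det(I−A) = Σ_j (I−A)_1j·C_1j = (0.80)(0.496875) + (0.00)(0.180875) + (-0.40)(0.153125) + (0.00)(0.085375) = 0.33625
(I − A)⁻¹ = adj(I−A) / det(I−A) ≈
  [   1.4777     0.2230     0.8178     0.2974]
  [   0.5379     1.6208     0.6097     0.2944]
  [   0.4554     0.4461     1.6357     0.5948]
  [   0.2539     0.4610     0.3569     1.1480]
x = (I − A)⁻¹ d = adj(I−A)·d / det(I−A), with det(I−A) = 0.33625:
  x_T = (0.496875·240 + 0.075000·420 + 0.275000·160 + 0.100000·100) / 0.33625 = 204.75 / 0.33625 ≈ 608.922
  x_P = (0.180875·240 + 0.545000·420 + 0.205000·160 + 0.099000·100) / 0.33625 = 315.01 / 0.33625 ≈ 936.833
  x_R = (0.153125·240 + 0.150000·420 + 0.550000·160 + 0.200000·100) / 0.33625 = 207.75 / 0.33625 ≈ 617.844
  x_S = (0.085375·240 + 0.155000·420 + 0.120000·160 + 0.386000·100) / 0.33625 = 143.39 / 0.33625 ≈ 426.439

x_R = 617.844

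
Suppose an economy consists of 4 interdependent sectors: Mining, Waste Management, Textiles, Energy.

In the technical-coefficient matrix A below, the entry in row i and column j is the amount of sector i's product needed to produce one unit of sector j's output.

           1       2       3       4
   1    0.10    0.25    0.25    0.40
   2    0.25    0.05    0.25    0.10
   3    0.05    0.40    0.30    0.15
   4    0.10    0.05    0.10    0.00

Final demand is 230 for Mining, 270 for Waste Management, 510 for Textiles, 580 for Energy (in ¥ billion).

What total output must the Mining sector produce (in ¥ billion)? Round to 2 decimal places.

I − A =
  [   0.90    -0.25    -0.25    -0.40]
  [  -0.25     0.95    -0.25    -0.10]
  [  -0.05    -0.40     0.70    -0.15]
  [  -0.10    -0.05    -0.10     1.00]
Compute the cofactors C_ij = (−1)^(i+j)·(3×3 minor ij) of I−A; the adjugate is their transpose:
adj(I−A) = Cᵀ =
  [ 0.541375   0.303125   0.344250   0.298500]
  [ 0.195000   0.570250   0.299000   0.179875]
  [ 0.167375   0.368000   0.742500   0.215125]
  [ 0.080625   0.095625   0.123625   0.424750]
det(I−A) = Σ_j (I−A)_1j·C_1j = (0.90)(0.541375) + (-0.25)(0.195000) + (-0.25)(0.167375) + (-0.40)(0.080625) = 0.36439375
(I − A)⁻¹ = adj(I−A) / det(I−A) ≈
  [   1.4857     0.8319     0.9447     0.8192]
  [   0.5351     1.5649     0.8205     0.4936]
  [   0.4593     1.0099     2.0376     0.5904]
  [   0.2213     0.2624     0.3393     1.1656]
x = (I − A)⁻¹ d = adj(I−A)·d / det(I−A), with det(I−A) = 0.36439375:
  x_1 = (0.541375·230 + 0.303125·270 + 0.344250·510 + 0.298500·580) / 0.36439375 = 555.0575 / 0.36439375 ≈ 1523.24
  x_2 = (0.195000·230 + 0.570250·270 + 0.299000·510 + 0.179875·580) / 0.36439375 = 455.635 / 0.36439375 ≈ 1250.39
  x_3 = (0.167375·230 + 0.368000·270 + 0.742500·510 + 0.215125·580) / 0.36439375 = 641.30375 / 0.36439375 ≈ 1759.92
  x_4 = (0.080625·230 + 0.095625·270 + 0.123625·510 + 0.424750·580) / 0.36439375 = 353.76625 / 0.36439375 ≈ 970.84

x_1 = 1523.24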